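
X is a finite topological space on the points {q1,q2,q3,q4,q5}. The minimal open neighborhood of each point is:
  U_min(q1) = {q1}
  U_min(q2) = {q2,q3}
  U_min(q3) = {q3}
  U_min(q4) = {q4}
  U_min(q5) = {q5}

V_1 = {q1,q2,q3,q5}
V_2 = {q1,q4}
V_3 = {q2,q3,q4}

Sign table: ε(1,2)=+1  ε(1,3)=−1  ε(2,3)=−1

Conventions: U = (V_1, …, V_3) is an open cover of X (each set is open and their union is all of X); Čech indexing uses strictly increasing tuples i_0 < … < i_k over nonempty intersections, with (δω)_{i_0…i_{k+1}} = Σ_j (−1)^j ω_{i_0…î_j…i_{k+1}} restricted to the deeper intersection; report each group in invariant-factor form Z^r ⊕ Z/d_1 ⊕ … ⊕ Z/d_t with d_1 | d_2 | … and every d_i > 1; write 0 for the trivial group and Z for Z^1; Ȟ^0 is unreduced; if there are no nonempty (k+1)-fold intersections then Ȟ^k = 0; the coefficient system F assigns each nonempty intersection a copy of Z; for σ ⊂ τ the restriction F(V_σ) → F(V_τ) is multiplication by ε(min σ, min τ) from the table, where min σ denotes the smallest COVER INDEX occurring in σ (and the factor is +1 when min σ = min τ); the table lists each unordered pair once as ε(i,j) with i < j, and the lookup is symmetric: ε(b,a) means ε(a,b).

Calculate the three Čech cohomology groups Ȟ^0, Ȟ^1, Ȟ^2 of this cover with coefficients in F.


cover nerve:
  V12={q1} V13={q2,q3} V23={q4}
C dims 3,3; δ0: rk 2, SNF 1^2
Ȟ^0: (3−2)−0=1 ⇒ Z
Ȟ^1: (3−0)−2=1 ⇒ Z
Ȟ^2: (0−0)−0=0 ⇒ 0

Ȟ^0 = Z, Ȟ^1 = Z, Ȟ^2 = 0


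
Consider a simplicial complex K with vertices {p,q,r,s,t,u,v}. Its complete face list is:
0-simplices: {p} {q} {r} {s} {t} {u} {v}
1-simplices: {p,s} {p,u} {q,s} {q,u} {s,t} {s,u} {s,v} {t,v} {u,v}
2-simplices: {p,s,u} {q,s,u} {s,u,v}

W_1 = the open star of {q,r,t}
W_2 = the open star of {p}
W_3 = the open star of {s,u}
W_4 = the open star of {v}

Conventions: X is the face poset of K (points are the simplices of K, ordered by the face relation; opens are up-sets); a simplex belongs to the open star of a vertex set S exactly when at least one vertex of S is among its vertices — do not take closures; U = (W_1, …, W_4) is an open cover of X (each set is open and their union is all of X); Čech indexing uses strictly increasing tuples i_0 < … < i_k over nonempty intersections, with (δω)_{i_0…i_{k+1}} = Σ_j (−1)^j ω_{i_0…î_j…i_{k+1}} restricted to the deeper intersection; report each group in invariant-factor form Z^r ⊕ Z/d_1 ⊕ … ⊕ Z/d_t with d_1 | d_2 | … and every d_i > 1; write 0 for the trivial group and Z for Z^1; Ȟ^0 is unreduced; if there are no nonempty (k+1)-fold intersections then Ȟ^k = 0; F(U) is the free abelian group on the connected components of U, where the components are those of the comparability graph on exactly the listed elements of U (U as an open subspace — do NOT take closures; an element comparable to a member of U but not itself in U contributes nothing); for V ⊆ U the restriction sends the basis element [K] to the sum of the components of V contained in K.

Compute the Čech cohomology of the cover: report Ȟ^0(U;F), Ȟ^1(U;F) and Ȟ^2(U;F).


intersection data:
  W1={{q},{r},{t},{q,s},{q,u},{s,t},{t,v},{q,s,u}} W2={{p},{p,s},{p,u},{p,s,u}} W3={{s},{u},{p,s},{p,u},{q,s},{q,u},{s,t},{s,u},{s,v},{u,v},{p,s,u},{q,s,u},{s,u,v}} W4={{v},{s,v},{t,v},{u,v},{s,u,v}}
  W13={{q,s},{q,u},{s,t},{q,s,u}} W14={{t,v}} W23={{p,s},{p,u},{p,s,u}} W34={{s,v},{u,v},{s,u,v}}
components per intersection:
  W1: {{q},{q,s},{q,u},{q,s,u}} {{r}} {{t},{s,t},{t,v}}
  W2: {{p},{p,s},{p,u},{p,s,u}}
  W3: {{s},{u},{p,s},{p,u},{q,s},{q,u},{s,t},{s,u},{s,v},{u,v},{p,s,u},{q,s,u},{s,u,v}}
  W4: {{v},{s,v},{t,v},{u,v},{s,u,v}}
  W13: {{q,s},{q,u},{q,s,u}} {{s,t}}
  W14: {{t,v}}
  W23: {{p,s},{p,u},{p,s,u}}
  W34: {{s,v},{u,v},{s,u,v}}
C dims 6,5; δ0: rk 4, SNF 1^4
Ȟ^0 = (6 − 4) − 0 = 2, so Ȟ^0 ≅ Z^2
Ȟ^1 = (5 − 0) − 4 = 1, so Ȟ^1 ≅ Z
Ȟ^2 = (0 − 0) − 0 = 0, so Ȟ^2 ≅ 0

Ȟ^0 = Z^2, Ȟ^1 = Z and Ȟ^2 = 0


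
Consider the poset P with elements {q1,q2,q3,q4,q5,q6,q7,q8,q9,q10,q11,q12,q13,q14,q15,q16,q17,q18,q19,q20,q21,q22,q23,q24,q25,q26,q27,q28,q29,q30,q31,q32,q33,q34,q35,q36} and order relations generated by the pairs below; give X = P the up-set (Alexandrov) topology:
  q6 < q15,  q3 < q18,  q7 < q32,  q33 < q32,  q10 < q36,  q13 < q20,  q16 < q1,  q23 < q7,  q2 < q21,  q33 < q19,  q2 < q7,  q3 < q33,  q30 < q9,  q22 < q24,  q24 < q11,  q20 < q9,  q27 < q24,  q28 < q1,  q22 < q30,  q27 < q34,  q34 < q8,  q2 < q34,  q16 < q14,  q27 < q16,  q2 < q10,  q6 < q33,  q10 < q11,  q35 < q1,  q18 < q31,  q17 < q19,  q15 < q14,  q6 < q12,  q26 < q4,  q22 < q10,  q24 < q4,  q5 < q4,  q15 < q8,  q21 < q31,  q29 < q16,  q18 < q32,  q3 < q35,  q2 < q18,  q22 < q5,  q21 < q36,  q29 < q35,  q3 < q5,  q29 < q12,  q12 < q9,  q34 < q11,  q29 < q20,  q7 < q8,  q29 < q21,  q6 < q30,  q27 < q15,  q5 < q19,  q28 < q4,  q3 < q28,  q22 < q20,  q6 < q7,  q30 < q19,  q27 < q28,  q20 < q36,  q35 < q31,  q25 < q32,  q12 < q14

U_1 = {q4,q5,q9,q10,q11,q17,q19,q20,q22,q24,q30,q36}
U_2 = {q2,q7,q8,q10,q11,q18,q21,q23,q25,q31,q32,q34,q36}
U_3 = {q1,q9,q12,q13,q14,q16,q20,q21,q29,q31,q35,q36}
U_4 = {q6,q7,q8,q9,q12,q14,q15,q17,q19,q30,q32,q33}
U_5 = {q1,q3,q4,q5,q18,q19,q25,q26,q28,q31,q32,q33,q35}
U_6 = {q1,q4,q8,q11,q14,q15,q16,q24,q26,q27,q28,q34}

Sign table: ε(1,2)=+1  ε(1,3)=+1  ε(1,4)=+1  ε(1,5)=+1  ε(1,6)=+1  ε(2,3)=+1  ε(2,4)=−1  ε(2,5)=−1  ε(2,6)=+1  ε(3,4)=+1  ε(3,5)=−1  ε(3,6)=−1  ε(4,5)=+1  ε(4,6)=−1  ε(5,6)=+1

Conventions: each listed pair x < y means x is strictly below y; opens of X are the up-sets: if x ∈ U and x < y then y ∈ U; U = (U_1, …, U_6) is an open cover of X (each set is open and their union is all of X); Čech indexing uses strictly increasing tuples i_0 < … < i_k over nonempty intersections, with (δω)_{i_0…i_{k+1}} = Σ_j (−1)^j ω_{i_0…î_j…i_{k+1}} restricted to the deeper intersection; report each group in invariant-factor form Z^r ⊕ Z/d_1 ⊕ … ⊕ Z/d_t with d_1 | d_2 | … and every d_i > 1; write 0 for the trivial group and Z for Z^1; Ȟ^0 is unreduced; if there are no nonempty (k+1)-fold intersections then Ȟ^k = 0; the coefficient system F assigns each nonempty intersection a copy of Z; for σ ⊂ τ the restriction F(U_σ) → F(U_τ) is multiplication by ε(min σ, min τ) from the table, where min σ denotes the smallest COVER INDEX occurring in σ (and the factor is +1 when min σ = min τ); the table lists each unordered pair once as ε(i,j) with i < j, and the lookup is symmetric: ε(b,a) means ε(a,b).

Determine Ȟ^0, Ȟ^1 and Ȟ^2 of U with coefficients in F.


Ȟ^0(U;F) ≅ 0; Ȟ^1(U;F) ≅ Z/2; Ȟ^2(U;F) ≅ Z

nerve simplices:
  U12={q10,q11,q36} U13={q9,q20,q36} U14={q9,q17,q19,q30} U15={q4,q5,q19} U16={q4,q11,q24} U23={q21,q31,q36} U24={q7,q8,q32} U25={q18,q25,q31,q32} U26={q8,q11,q34} U34={q9,q12,q14} U35={q1,q31,q35} U36={q1,q14,q16} U45={q19,q32,q33} U46={q8,q14,q15} U56={q1,q4,q26,q28}
  U123={q36} U126={q11} U134={q9} U145={q19} U156={q4} U235={q31} U245={q32} U246={q8} U346={q14} U356={q1}
C dims 6,15,10; δ0: rk 6, SNF 1^5·2; δ1: rk 9, SNF 1^9
degree 0: 6−6−0 = 0 → Ȟ^0 ≅ 0
degree 1: 15−9−6 = 0 plus torsion [2] → Ȟ^1 ≅ Z/2
degree 2: 10−0−9 = 1 → Ȟ^2 ≅ Z


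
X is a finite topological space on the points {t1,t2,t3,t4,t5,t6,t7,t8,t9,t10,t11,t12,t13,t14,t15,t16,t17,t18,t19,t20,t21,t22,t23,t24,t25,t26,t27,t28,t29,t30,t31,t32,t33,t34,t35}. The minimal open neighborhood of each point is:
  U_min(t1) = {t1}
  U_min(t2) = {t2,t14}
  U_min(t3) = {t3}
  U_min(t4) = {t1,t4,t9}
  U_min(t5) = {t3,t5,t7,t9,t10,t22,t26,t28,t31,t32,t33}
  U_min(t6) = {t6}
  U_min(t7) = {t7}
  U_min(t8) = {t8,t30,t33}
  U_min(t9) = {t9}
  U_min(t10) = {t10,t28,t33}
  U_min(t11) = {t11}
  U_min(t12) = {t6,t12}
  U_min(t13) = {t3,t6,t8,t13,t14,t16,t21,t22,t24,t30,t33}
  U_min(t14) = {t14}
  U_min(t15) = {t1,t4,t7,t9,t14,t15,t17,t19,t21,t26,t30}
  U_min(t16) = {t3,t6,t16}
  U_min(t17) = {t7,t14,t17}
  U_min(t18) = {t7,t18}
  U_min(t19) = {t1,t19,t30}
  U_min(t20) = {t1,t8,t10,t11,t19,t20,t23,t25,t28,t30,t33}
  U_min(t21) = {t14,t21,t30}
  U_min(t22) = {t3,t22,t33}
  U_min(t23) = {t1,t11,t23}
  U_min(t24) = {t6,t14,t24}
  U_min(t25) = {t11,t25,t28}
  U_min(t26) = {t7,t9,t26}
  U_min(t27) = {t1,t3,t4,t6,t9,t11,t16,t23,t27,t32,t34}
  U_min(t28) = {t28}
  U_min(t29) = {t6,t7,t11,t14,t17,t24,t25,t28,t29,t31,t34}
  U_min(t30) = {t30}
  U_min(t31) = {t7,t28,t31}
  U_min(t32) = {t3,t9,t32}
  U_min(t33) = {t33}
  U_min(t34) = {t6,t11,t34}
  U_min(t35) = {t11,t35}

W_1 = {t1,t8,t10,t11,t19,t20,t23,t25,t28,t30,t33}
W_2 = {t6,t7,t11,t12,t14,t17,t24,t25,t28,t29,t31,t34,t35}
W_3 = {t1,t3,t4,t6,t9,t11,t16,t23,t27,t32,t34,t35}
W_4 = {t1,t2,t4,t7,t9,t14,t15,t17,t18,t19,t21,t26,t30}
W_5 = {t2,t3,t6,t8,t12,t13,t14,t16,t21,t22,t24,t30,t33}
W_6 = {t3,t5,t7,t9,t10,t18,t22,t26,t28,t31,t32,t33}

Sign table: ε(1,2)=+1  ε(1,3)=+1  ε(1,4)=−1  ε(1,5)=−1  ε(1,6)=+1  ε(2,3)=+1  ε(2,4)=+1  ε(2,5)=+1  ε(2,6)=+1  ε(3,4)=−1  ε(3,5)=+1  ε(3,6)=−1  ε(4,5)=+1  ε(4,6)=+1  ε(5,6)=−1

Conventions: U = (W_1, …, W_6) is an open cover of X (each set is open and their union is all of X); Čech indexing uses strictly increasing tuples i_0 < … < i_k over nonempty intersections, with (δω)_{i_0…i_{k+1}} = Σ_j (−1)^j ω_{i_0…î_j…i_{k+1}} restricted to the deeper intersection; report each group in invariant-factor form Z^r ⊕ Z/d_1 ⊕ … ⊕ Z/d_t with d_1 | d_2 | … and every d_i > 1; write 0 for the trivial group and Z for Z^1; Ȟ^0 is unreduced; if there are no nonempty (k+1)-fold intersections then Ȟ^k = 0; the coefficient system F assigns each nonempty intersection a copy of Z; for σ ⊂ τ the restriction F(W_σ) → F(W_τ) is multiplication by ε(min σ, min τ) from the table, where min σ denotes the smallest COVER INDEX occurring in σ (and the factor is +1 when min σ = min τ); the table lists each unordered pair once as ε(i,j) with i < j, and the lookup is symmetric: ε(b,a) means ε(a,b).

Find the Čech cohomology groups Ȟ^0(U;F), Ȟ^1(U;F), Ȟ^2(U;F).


nerve of the cover:
  W12={t11,t25,t28} W13={t1,t11,t23} W14={t1,t19,t30} W15={t8,t30,t33} W16={t10,t28,t33} W23={t6,t11,t34,t35} W24={t7,t14,t17} W25={t6,t12,t14,t24} W26={t7,t28,t31} W34={t1,t4,t9} W35={t3,t6,t16} W36={t3,t9,t32} W45={t2,t14,t21,t30} W46={t7,t9,t18,t26} W56={t3,t22,t33}
  W123={t11} W126={t28} W134={t1} W145={t30} W156={t33} W235={t6} W245={t14} W246={t7} W346={t9} W356={t3}
C dims 6,15,10; δ0: rk 6, SNF 1^5·2; δ1: rk 9, SNF 1^9
Ȟ^0 = (6 − 6) − 0 = 0, so Ȟ^0 ≅ 0
Ȟ^1 = (15 − 9) − 6 = 0 plus torsion [2], so Ȟ^1 ≅ Z/2
Ȟ^2 = (10 − 0) − 9 = 1, so Ȟ^2 ≅ Z

Ȟ^0(U;F) ≅ 0, Ȟ^1(U;F) ≅ Z/2, Ȟ^2(U;F) ≅ Z


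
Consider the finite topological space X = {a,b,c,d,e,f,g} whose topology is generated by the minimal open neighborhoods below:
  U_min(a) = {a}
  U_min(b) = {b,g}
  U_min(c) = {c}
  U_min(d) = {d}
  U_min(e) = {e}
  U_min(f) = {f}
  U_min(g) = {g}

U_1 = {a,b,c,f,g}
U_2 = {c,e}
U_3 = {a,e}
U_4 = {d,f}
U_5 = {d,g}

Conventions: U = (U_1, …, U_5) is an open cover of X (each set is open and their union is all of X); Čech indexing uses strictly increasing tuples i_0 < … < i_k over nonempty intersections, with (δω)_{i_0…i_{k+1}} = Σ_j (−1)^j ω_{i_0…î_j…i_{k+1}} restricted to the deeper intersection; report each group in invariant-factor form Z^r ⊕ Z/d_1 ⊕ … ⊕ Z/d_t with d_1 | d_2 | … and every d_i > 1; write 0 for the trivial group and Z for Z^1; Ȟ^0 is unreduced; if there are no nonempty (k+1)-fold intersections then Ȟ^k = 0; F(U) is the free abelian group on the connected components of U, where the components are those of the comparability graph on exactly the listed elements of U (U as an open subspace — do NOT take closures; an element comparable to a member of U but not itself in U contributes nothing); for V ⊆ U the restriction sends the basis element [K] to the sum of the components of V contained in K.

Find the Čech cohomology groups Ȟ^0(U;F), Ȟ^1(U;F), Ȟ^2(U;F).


Ȟ^0 = Z^6, Ȟ^1 = 0 and Ȟ^2 = 0

nonempty overlaps:
  U12={c} U13={a} U14={f} U15={g} U23={e} U45={d}
components per intersection:
  U1: {a} {b,g} {c} {f}
  U2: {c} {e}
  U3: {a} {e}
  U4: {d} {f}
  U5: {d} {g}
  U12: {c}
  U13: {a}
  U14: {f}
  U15: {g}
  U23: {e}
  U45: {d}
C dims 12,6; δ0: rk 6, SNF 1^6
degree 0: 12−6−0 = 6 → Ȟ^0 ≅ Z^6
degree 1: 6−0−6 = 0 → Ȟ^1 ≅ 0
degree 2: 0−0−0 = 0 → Ȟ^2 ≅ 0


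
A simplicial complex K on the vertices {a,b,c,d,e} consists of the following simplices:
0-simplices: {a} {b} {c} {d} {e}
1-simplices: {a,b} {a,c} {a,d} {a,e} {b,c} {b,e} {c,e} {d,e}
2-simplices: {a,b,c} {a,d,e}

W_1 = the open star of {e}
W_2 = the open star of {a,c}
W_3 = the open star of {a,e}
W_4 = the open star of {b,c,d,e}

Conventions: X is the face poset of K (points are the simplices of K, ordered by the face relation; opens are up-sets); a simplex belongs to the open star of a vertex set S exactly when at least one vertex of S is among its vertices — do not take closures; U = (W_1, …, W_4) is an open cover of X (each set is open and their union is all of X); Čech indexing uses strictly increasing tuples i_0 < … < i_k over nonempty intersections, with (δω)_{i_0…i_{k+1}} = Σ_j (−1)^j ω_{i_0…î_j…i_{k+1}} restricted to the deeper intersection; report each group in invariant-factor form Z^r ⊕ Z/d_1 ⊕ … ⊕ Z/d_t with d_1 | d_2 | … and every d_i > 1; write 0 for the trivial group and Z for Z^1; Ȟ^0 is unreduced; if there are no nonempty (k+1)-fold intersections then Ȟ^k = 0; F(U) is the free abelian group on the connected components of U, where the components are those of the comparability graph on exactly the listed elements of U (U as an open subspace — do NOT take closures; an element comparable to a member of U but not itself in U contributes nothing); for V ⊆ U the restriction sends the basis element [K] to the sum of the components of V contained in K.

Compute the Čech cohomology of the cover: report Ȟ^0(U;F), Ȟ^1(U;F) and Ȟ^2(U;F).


Ȟ^0 ≅ Z, Ȟ^1 ≅ Z, Ȟ^2 ≅ 0

intersection data:
  W1={{e},{a,e},{b,e},{c,e},{d,e},{a,d,e}} W2={{a},{c},{a,b},{a,c},{a,d},{a,e},{b,c},{c,e},{a,b,c},{a,d,e}} W3={{a},{e},{a,b},{a,c},{a,d},{a,e},{b,e},{c,e},{d,e},{a,b,c},{a,d,e}} W4={{b},{c},{d},{e},{a,b},{a,c},{a,d},{a,e},{b,c},{b,e},{c,e},{d,e},{a,b,c},{a,d,e}}
  W12={{a,e},{c,e},{a,d,e}} W13={{e},{a,e},{b,e},{c,e},{d,e},{a,d,e}} W14={{e},{a,e},{b,e},{c,e},{d,e},{a,d,e}} W23={{a},{a,b},{a,c},{a,d},{a,e},{c,e},{a,b,c},{a,d,e}} W24={{c},{a,b},{a,c},{a,d},{a,e},{b,c},{c,e},{a,b,c},{a,d,e}} W34={{e},{a,b},{a,c},{a,d},{a,e},{b,e},{c,e},{d,e},{a,b,c},{a,d,e}}
  W123={{a,e},{c,e},{a,d,e}} W124={{a,e},{c,e},{a,d,e}} W134={{e},{a,e},{b,e},{c,e},{d,e},{a,d,e}} W234={{a,b},{a,c},{a,d},{a,e},{c,e},{a,b,c},{a,d,e}}
  W1234={{a,e},{c,e},{a,d,e}}
components per intersection:
  W1: {{e},{a,e},{b,e},{c,e},{d,e},{a,d,e}}
  W2: {{a},{c},{a,b},{a,c},{a,d},{a,e},{b,c},{c,e},{a,b,c},{a,d,e}}
  W3: {{a},{e},{a,b},{a,c},{a,d},{a,e},{b,e},{c,e},{d,e},{a,b,c},{a,d,e}}
  W4: {{b},{c},{d},{e},{a,b},{a,c},{a,d},{a,e},{b,c},{b,e},{c,e},{d,e},{a,b,c},{a,d,e}}
  W12: {{a,e},{a,d,e}} {{c,e}}
  W13: {{e},{a,e},{b,e},{c,e},{d,e},{a,d,e}}
  W14: {{e},{a,e},{b,e},{c,e},{d,e},{a,d,e}}
  W23: {{a},{a,b},{a,c},{a,d},{a,e},{a,b,c},{a,d,e}} {{c,e}}
  W24: {{c},{a,b},{a,c},{b,c},{c,e},{a,b,c}} {{a,d},{a,e},{a,d,e}}
  W34: {{e},{a,d},{a,e},{b,e},{c,e},{d,e},{a,d,e}} {{a,b},{a,c},{a,b,c}}
  W123: {{a,e},{a,d,e}} {{c,e}}
  W124: {{a,e},{a,d,e}} {{c,e}}
  W134: {{e},{a,e},{b,e},{c,e},{d,e},{a,d,e}}
  W234: {{a,b},{a,c},{a,b,c}} {{a,d},{a,e},{a,d,e}} {{c,e}}
  W1234: {{a,e},{a,d,e}} {{c,e}}
C dims 4,10,8,2; δ0: rk 3, SNF 1^3; δ1: rk 6, SNF 1^6; δ2: rk 2, SNF 1^2
Ȟ^0 = (4 − 3) − 0 = 1, so Ȟ^0 ≅ Z
Ȟ^1 = (10 − 6) − 3 = 1, so Ȟ^1 ≅ Z
Ȟ^2 = (8 − 2) − 6 = 0, so Ȟ^2 ≅ 0


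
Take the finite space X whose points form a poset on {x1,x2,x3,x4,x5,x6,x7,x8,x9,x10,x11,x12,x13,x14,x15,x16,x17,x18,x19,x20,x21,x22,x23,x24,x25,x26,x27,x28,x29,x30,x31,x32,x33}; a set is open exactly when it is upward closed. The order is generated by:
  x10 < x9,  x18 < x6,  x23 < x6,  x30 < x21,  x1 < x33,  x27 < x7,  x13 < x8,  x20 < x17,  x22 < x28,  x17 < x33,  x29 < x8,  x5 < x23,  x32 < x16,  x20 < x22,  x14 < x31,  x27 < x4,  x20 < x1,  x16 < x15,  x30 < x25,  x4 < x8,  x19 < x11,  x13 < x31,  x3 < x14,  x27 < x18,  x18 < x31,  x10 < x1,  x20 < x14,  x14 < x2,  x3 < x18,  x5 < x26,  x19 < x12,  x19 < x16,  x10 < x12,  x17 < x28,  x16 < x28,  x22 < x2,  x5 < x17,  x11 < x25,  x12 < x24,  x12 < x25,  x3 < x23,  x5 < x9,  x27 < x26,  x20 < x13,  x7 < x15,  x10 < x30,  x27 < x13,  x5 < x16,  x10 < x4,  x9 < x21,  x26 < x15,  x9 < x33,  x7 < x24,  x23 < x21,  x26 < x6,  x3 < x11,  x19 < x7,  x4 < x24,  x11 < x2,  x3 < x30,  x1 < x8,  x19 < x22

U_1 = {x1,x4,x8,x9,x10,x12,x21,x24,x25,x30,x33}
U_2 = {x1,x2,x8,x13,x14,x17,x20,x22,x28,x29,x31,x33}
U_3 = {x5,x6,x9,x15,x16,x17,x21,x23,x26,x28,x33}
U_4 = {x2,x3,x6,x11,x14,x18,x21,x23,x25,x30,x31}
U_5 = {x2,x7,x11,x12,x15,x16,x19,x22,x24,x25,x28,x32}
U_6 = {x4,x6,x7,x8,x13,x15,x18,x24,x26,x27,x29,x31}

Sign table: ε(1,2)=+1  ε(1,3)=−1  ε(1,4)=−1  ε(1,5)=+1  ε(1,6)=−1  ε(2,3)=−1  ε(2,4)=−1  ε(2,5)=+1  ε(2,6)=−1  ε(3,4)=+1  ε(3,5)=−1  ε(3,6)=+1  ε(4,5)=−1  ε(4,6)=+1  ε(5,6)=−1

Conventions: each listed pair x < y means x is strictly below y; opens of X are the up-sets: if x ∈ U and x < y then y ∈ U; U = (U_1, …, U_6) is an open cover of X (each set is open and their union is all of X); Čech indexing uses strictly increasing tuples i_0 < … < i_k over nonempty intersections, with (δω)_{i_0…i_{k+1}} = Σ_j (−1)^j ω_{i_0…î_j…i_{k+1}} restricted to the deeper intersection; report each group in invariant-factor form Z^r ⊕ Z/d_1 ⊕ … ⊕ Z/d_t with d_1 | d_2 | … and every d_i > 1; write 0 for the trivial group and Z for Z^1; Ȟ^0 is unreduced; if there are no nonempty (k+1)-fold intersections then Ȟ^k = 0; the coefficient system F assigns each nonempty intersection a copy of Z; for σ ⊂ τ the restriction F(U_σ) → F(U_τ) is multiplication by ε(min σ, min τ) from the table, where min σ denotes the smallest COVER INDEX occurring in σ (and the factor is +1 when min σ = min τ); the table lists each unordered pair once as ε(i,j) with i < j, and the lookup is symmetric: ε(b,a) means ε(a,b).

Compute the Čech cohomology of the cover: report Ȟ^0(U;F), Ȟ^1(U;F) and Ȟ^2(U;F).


nonempty intersections:
  U12={x1,x8,x33} U13={x9,x21,x33} U14={x21,x25,x30} U15={x12,x24,x25} U16={x4,x8,x24} U23={x17,x28,x33} U24={x2,x14,x31} U25={x2,x22,x28} U26={x8,x13,x29,x31} U34={x6,x21,x23} U35={x15,x16,x28} U36={x6,x15,x26} U45={x2,x11,x25} U46={x6,x18,x31} U56={x7,x15,x24}
  U123={x33} U126={x8} U134={x21} U145={x25} U156={x24} U235={x28} U245={x2} U246={x31} U346={x6} U356={x15}
C dims 6,15,10; δ0: rk 5, SNF 1^5; δ1: rk 10, SNF 1^9·2
Ȟ^0: (6−5)−0=1 ⇒ Z
Ȟ^1: (15−10)−5=0 ⇒ 0
Ȟ^2: (10−0)−10=0 plus torsion [2] ⇒ Z/2

Ȟ^0(U;F) ≅ Z, Ȟ^1(U;F) ≅ 0, Ȟ^2(U;F) ≅ Z/2


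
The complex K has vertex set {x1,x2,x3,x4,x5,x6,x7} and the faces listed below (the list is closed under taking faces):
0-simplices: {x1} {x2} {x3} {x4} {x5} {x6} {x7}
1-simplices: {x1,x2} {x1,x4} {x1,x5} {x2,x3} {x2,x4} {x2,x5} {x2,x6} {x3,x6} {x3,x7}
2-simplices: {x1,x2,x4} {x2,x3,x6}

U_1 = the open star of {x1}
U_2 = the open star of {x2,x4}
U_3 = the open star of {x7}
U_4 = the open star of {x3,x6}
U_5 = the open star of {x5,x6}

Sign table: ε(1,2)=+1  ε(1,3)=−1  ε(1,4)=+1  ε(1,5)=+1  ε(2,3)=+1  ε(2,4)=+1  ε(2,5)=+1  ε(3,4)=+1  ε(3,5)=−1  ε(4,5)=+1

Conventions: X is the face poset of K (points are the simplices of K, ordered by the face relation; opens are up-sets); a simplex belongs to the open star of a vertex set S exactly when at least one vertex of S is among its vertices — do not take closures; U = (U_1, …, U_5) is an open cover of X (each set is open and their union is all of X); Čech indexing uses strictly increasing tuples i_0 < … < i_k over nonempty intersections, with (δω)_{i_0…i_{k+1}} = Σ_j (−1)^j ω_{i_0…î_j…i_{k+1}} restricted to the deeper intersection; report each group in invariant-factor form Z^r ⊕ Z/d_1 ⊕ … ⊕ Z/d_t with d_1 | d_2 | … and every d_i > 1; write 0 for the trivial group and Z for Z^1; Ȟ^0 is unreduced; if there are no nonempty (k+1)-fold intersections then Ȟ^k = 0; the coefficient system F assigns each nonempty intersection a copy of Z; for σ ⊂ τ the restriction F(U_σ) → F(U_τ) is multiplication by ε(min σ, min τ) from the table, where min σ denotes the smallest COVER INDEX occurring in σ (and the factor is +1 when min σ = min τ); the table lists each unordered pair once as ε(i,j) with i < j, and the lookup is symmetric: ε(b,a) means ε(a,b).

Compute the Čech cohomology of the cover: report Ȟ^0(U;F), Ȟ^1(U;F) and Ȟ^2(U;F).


nerve simplices:
  U1={{x1},{x1,x2},{x1,x4},{x1,x5},{x1,x2,x4}} U2={{x2},{x4},{x1,x2},{x1,x4},{x2,x3},{x2,x4},{x2,x5},{x2,x6},{x1,x2,x4},{x2,x3,x6}} U3={{x7},{x3,x7}} U4={{x3},{x6},{x2,x3},{x2,x6},{x3,x6},{x3,x7},{x2,x3,x6}} U5={{x5},{x6},{x1,x5},{x2,x5},{x2,x6},{x3,x6},{x2,x3,x6}}
  U12={{x1,x2},{x1,x4},{x1,x2,x4}} U15={{x1,x5}} U24={{x2,x3},{x2,x6},{x2,x3,x6}} U25={{x2,x5},{x2,x6},{x2,x3,x6}} U34={{x3,x7}} U45={{x6},{x2,x6},{x3,x6},{x2,x3,x6}}
  U245={{x2,x6},{x2,x3,x6}}
C dims 5,6,1; δ0: rk 4, SNF 1^4; δ1: rk 1, SNF 1^1
degree 0: 5−4−0 = 1 → Ȟ^0 ≅ Z
degree 1: 6−1−4 = 1 → Ȟ^1 ≅ Z
degree 2: 1−0−1 = 0 → Ȟ^2 ≅ 0

Ȟ^0 = Z; Ȟ^1 = Z; Ȟ^2 = 0


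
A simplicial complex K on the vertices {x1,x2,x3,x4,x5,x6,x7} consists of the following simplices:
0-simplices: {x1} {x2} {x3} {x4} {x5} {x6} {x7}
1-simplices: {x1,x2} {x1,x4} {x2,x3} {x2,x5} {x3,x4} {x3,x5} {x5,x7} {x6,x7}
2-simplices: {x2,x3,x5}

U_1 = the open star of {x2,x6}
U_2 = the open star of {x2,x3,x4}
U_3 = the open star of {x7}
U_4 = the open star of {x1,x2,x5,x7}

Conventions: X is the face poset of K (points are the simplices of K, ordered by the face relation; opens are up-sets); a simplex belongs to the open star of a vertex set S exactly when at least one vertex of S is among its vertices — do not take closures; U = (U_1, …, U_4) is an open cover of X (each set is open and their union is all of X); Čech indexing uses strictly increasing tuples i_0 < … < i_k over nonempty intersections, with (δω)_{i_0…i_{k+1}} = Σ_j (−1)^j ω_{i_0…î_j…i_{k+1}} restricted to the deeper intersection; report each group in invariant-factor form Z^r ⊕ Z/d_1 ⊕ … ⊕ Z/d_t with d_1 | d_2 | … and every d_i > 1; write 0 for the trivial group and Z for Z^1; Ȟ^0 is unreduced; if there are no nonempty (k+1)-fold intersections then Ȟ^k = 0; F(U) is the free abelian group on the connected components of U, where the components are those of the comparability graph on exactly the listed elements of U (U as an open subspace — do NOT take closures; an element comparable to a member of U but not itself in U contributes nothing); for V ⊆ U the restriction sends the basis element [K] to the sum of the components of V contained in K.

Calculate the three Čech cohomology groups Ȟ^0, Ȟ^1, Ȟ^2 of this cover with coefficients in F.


intersection data:
  U1={{x2},{x6},{x1,x2},{x2,x3},{x2,x5},{x6,x7},{x2,x3,x5}} U2={{x2},{x3},{x4},{x1,x2},{x1,x4},{x2,x3},{x2,x5},{x3,x4},{x3,x5},{x2,x3,x5}} U3={{x7},{x5,x7},{x6,x7}} U4={{x1},{x2},{x5},{x7},{x1,x2},{x1,x4},{x2,x3},{x2,x5},{x3,x5},{x5,x7},{x6,x7},{x2,x3,x5}}
  U12={{x2},{x1,x2},{x2,x3},{x2,x5},{x2,x3,x5}} U13={{x6,x7}} U14={{x2},{x1,x2},{x2,x3},{x2,x5},{x6,x7},{x2,x3,x5}} U24={{x2},{x1,x2},{x1,x4},{x2,x3},{x2,x5},{x3,x5},{x2,x3,x5}} U34={{x7},{x5,x7},{x6,x7}}
  U124={{x2},{x1,x2},{x2,x3},{x2,x5},{x2,x3,x5}} U134={{x6,x7}}
components per intersection:
  U1: {{x2},{x1,x2},{x2,x3},{x2,x5},{x2,x3,x5}} {{x6},{x6,x7}}
  U2: {{x2},{x3},{x4},{x1,x2},{x1,x4},{x2,x3},{x2,x5},{x3,x4},{x3,x5},{x2,x3,x5}}
  U3: {{x7},{x5,x7},{x6,x7}}
  U4: {{x1},{x2},{x5},{x7},{x1,x2},{x1,x4},{x2,x3},{x2,x5},{x3,x5},{x5,x7},{x6,x7},{x2,x3,x5}}
  U12: {{x2},{x1,x2},{x2,x3},{x2,x5},{x2,x3,x5}}
  U13: {{x6,x7}}
  U14: {{x2},{x1,x2},{x2,x3},{x2,x5},{x2,x3,x5}} {{x6,x7}}
  U24: {{x2},{x1,x2},{x2,x3},{x2,x5},{x3,x5},{x2,x3,x5}} {{x1,x4}}
  U34: {{x7},{x5,x7},{x6,x7}}
  U124: {{x2},{x1,x2},{x2,x3},{x2,x5},{x2,x3,x5}}
  U134: {{x6,x7}}
C dims 5,7,2; δ0: rk 4, SNF 1^4; δ1: rk 2, SNF 1^2
Ȟ^0 = (5 − 4) − 0 = 1, so Ȟ^0 ≅ Z
Ȟ^1 = (7 − 2) − 4 = 1, so Ȟ^1 ≅ Z
Ȟ^2 = (2 − 0) − 2 = 0, so Ȟ^2 ≅ 0

Ȟ^0 = Z,  Ȟ^1 = Z,  Ȟ^2 = 0


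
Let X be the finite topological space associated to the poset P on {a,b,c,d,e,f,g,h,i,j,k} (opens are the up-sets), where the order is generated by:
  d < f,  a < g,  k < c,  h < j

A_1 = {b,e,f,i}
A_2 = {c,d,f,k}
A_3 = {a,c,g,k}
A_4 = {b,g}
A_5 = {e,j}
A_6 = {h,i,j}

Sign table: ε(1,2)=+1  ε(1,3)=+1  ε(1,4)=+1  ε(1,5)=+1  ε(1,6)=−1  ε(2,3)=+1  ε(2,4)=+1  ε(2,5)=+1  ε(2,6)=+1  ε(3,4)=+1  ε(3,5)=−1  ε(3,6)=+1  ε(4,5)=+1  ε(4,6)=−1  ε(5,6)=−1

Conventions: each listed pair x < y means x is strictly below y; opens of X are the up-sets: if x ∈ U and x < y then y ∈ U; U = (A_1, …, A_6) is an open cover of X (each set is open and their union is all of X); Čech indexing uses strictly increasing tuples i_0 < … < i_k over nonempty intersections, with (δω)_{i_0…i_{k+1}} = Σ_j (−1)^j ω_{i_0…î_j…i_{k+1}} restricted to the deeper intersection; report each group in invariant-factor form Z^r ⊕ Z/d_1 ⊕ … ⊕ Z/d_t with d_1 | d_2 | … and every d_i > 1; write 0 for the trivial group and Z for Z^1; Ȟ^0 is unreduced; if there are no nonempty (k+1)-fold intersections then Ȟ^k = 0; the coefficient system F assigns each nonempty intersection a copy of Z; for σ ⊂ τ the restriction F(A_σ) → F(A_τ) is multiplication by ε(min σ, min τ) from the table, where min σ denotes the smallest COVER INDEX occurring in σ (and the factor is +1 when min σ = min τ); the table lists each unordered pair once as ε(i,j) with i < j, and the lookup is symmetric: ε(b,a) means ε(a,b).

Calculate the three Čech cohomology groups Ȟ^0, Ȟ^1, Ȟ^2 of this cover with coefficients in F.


Ȟ^0(U;F) ≅ Z, Ȟ^1(U;F) ≅ Z^2 and Ȟ^2(U;F) ≅ 0

nerve of the cover:
  A12={f} A14={b} A15={e} A16={i} A23={c,k} A34={g} A56={j}
C dims 6,7; δ0: rk 5, SNF 1^5
Ȟ^0 = (6 − 5) − 0 = 1, so Ȟ^0 ≅ Z
Ȟ^1 = (7 − 0) − 5 = 2, so Ȟ^1 ≅ Z^2
Ȟ^2 = (0 − 0) − 0 = 0, so Ȟ^2 ≅ 0


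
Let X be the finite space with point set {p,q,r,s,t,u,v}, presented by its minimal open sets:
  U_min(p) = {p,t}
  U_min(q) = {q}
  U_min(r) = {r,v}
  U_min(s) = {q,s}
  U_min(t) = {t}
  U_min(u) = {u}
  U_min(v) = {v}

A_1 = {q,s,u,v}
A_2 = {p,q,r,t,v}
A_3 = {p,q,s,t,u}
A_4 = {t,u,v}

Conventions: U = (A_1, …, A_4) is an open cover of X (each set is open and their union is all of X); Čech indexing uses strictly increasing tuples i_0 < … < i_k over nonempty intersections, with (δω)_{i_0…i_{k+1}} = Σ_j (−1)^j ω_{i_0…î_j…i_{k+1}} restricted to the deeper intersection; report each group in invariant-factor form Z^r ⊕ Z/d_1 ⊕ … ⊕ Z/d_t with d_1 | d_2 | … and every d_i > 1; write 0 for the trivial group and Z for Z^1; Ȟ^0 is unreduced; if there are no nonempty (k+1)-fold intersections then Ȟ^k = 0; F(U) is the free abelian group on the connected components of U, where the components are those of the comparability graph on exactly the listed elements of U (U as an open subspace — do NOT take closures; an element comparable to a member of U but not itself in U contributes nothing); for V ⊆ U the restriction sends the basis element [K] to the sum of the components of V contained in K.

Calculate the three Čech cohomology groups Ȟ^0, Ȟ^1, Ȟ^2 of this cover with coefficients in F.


Ȟ^0 = Z^4, Ȟ^1 = 0 and Ȟ^2 = 0

nonempty intersections:
  A12={q,v} A13={q,s,u} A14={u,v} A23={p,q,t} A24={t,v} A34={t,u}
  A123={q} A124={v} A134={u} A234={t}
components per intersection:
  A1: {q,s} {u} {v}
  A2: {p,t} {q} {r,v}
  A3: {p,t} {q,s} {u}
  A4: {t} {u} {v}
  A12: {q} {v}
  A13: {q,s} {u}
  A14: {u} {v}
  A23: {p,t} {q}
  A24: {t} {v}
  A34: {t} {u}
  A123: {q}
  A124: {v}
  A134: {u}
  A234: {t}
C dims 12,12,4; δ0: rk 8, SNF 1^8; δ1: rk 4, SNF 1^4
Ȟ^0: (12−8)−0=4 ⇒ Z^4
Ȟ^1: (12−4)−8=0 ⇒ 0
Ȟ^2: (4−0)−4=0 ⇒ 0


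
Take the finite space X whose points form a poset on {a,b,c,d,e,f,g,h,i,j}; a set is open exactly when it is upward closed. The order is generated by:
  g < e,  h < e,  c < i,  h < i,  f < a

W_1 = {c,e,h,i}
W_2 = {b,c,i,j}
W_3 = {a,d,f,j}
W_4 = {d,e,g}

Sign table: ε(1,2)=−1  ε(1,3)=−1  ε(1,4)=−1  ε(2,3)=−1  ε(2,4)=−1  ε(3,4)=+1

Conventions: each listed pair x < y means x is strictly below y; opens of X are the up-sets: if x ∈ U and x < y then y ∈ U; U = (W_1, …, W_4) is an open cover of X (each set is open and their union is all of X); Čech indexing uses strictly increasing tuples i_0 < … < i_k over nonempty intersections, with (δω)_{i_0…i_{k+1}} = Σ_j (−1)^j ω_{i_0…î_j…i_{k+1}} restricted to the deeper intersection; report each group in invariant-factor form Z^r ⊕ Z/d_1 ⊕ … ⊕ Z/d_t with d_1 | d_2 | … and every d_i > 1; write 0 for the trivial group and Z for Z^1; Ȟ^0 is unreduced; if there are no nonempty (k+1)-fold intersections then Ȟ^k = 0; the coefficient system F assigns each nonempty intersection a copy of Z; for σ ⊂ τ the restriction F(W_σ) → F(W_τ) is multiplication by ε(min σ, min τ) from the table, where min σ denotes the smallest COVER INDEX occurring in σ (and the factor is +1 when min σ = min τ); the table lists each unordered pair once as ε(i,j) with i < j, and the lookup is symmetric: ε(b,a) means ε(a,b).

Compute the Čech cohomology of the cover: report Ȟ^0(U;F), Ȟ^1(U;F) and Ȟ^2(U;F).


nonempty overlaps:
  W12={c,i} W14={e} W23={j} W34={d}
C dims 4,4; δ0: rk 4, SNF 1^3·2
degree 0: 4−4−0 = 0 → Ȟ^0 ≅ 0
degree 1: 4−0−4 = 0 plus torsion [2] → Ȟ^1 ≅ Z/2
degree 2: 0−0−0 = 0 → Ȟ^2 ≅ 0

Ȟ^0 = 0, Ȟ^1 = Z/2 and Ȟ^2 = 0


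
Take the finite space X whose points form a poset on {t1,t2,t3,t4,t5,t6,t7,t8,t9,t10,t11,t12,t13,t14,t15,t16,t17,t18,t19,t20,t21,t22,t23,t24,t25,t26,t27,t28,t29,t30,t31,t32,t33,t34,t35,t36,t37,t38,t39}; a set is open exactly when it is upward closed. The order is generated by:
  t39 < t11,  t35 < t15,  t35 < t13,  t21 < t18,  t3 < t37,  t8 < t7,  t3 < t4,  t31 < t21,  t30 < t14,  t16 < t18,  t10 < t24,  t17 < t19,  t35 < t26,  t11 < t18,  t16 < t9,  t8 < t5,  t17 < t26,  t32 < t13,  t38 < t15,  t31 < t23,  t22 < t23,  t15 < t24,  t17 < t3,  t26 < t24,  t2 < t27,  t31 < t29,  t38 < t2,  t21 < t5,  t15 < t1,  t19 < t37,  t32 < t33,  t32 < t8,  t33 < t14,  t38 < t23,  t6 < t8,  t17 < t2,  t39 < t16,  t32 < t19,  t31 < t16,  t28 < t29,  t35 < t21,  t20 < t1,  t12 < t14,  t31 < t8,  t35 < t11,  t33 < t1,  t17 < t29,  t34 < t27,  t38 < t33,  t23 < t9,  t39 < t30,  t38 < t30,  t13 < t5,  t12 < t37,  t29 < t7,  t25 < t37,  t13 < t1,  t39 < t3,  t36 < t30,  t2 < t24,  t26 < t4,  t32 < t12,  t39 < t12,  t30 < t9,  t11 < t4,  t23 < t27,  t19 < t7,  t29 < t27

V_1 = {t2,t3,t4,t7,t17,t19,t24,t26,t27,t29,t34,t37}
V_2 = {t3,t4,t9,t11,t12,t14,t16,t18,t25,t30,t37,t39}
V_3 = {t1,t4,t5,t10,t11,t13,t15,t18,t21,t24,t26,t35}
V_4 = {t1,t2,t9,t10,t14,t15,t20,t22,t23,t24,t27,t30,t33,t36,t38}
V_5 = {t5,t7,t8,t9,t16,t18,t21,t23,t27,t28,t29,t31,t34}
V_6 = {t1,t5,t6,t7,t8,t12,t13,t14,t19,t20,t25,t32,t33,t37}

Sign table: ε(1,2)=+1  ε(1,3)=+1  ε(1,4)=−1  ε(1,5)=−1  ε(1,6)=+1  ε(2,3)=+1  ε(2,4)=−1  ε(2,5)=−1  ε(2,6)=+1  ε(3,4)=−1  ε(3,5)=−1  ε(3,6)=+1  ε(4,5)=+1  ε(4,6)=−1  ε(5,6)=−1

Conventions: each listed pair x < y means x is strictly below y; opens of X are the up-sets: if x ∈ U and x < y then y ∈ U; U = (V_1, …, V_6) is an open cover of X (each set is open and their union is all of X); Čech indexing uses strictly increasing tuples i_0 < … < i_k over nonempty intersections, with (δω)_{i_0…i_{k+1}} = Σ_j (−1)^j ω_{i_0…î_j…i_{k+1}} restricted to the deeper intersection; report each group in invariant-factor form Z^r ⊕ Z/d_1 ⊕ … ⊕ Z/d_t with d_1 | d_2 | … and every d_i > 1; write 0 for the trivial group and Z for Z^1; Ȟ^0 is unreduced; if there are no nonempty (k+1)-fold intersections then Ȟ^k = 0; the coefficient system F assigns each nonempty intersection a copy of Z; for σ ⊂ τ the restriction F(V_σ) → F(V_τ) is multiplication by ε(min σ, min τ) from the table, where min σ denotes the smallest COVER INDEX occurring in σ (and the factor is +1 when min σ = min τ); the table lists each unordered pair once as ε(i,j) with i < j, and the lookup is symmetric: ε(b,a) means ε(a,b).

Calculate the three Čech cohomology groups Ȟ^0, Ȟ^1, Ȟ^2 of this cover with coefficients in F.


intersection data:
  V12={t3,t4,t37} V13={t4,t24,t26} V14={t2,t24,t27} V15={t7,t27,t29,t34} V16={t7,t19,t37} V23={t4,t11,t18} V24={t9,t14,t30} V25={t9,t16,t18} V26={t12,t14,t25,t37} V34={t1,t10,t15,t24} V35={t5,t18,t21} V36={t1,t5,t13} V45={t9,t23,t27} V46={t1,t14,t20,t33} V56={t5,t7,t8}
  V123={t4} V126={t37} V134={t24} V145={t27} V156={t7} V235={t18} V245={t9} V246={t14} V346={t1} V356={t5}
C dims 6,15,10; δ0: rk 5, SNF 1^5; δ1: rk 10, SNF 1^9·2
Ȟ^0 = (6 − 5) − 0 = 1, so Ȟ^0 ≅ Z
Ȟ^1 = (15 − 10) − 5 = 0, so Ȟ^1 ≅ 0
Ȟ^2 = (10 − 0) − 10 = 0 plus torsion [2], so Ȟ^2 ≅ Z/2

Ȟ^0 ≅ Z,  Ȟ^1 ≅ 0,  Ȟ^2 ≅ Z/2


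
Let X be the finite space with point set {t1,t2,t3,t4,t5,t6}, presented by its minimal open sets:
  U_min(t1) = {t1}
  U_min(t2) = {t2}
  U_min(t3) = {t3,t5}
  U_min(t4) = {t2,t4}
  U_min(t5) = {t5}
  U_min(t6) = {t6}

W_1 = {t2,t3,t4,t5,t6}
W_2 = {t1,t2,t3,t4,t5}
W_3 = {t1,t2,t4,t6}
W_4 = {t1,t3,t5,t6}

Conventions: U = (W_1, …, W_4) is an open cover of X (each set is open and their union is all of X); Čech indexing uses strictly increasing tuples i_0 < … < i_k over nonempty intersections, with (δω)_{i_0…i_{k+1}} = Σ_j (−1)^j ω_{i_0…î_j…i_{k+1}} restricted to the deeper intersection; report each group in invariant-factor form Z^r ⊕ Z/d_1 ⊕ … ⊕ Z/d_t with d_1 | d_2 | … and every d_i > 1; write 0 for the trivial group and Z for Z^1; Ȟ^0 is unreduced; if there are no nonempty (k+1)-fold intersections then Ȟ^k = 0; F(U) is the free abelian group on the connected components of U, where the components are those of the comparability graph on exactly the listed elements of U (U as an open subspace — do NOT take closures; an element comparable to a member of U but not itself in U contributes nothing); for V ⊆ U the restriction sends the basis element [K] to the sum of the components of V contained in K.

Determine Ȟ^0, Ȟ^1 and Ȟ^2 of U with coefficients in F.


nerve simplices:
  W12={t2,t3,t4,t5} W13={t2,t4,t6} W14={t3,t5,t6} W23={t1,t2,t4} W24={t1,t3,t5} W34={t1,t6}
  W123={t2,t4} W124={t3,t5} W134={t6} W234={t1}
components per intersection:
  W1: {t2,t4} {t3,t5} {t6}
  W2: {t1} {t2,t4} {t3,t5}
  W3: {t1} {t2,t4} {t6}
  W4: {t1} {t3,t5} {t6}
  W12: {t2,t4} {t3,t5}
  W13: {t2,t4} {t6}
  W14: {t3,t5} {t6}
  W23: {t1} {t2,t4}
  W24: {t1} {t3,t5}
  W34: {t1} {t6}
  W123: {t2,t4}
  W124: {t3,t5}
  W134: {t6}
  W234: {t1}
C dims 12,12,4; δ0: rk 8, SNF 1^8; δ1: rk 4, SNF 1^4
degree 0: 12−8−0 = 4 → Ȟ^0 ≅ Z^4
degree 1: 12−4−8 = 0 → Ȟ^1 ≅ 0
degree 2: 4−0−4 = 0 → Ȟ^2 ≅ 0

Ȟ^0 = Z^4, Ȟ^1 = 0, Ȟ^2 = 0


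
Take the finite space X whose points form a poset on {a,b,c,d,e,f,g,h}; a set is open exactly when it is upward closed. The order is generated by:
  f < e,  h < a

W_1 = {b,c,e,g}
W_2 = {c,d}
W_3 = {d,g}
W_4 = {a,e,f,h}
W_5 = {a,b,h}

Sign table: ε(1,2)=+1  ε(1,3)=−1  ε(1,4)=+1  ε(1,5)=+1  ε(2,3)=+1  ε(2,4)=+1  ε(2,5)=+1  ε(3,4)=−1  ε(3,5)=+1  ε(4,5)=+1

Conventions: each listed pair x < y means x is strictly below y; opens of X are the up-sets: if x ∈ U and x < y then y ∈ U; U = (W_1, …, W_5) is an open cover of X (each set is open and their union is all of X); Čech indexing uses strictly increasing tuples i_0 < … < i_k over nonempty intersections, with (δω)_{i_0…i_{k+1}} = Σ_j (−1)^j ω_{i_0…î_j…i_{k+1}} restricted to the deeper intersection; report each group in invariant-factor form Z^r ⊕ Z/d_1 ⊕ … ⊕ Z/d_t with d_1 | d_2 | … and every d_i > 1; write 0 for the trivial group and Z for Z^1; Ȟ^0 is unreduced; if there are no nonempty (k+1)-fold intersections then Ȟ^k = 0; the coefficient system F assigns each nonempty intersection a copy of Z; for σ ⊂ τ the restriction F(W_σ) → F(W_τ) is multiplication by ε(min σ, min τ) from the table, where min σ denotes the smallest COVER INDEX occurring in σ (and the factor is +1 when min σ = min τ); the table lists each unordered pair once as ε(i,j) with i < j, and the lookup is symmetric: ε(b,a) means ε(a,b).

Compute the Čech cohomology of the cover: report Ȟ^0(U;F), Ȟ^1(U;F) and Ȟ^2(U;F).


nerve simplices:
  W12={c} W13={g} W14={e} W15={b} W23={d} W45={a,h}
C dims 5,6; δ0: rk 5, SNF 1^4·2
degree 0: 5−5−0 = 0 → Ȟ^0 ≅ 0
degree 1: 6−0−5 = 1 plus torsion [2] → Ȟ^1 ≅ Z ⊕ Z/2
degree 2: 0−0−0 = 0 → Ȟ^2 ≅ 0

Ȟ^0 ≅ 0; Ȟ^1 ≅ Z ⊕ Z/2; Ȟ^2 ≅ 0


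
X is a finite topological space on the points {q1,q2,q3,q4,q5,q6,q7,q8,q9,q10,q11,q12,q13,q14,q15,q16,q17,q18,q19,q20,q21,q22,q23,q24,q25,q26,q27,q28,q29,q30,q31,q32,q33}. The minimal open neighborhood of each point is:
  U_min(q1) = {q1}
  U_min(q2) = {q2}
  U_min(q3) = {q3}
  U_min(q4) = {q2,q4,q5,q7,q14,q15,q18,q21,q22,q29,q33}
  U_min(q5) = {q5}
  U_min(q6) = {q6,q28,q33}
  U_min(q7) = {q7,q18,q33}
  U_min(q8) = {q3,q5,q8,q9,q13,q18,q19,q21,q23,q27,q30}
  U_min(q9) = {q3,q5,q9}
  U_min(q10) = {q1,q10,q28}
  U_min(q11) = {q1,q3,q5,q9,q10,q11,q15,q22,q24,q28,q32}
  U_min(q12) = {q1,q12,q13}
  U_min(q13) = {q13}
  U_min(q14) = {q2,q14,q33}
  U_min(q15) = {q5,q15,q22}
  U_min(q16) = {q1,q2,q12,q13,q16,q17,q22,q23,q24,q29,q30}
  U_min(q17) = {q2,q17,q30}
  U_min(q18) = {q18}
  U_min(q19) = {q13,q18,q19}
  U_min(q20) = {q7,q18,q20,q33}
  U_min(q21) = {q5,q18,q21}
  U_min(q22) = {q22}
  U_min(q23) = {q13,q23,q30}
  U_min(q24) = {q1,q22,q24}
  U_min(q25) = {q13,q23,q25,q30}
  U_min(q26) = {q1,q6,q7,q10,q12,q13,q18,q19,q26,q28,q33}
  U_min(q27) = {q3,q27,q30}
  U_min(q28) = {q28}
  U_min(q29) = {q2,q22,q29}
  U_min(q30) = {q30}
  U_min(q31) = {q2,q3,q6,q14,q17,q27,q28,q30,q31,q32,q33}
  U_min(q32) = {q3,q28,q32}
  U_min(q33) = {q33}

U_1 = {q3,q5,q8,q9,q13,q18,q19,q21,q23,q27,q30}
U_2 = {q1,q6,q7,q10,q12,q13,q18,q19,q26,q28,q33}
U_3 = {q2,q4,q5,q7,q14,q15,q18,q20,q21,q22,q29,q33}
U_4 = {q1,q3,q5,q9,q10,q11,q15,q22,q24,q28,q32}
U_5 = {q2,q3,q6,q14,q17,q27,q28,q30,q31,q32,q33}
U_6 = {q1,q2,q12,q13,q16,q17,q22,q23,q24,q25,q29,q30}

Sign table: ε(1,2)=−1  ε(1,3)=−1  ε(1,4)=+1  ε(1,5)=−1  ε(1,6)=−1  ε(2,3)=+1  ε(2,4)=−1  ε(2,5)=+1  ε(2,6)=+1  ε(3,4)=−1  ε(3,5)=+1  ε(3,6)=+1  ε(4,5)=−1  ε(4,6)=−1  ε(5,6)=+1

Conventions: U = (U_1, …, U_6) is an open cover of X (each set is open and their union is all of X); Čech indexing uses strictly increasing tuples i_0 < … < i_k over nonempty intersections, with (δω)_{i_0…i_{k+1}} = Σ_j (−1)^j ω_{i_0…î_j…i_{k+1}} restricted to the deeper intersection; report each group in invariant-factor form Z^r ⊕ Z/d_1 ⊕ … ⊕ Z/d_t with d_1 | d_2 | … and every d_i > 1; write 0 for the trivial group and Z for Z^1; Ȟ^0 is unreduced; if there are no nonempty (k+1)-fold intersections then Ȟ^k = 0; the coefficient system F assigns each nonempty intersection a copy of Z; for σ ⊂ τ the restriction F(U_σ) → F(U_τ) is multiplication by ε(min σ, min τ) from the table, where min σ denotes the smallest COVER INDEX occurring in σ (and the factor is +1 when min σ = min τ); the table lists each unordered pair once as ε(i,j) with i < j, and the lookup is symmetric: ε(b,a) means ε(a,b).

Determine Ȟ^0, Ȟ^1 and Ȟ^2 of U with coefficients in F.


Ȟ^0(U;F) ≅ Z, Ȟ^1(U;F) ≅ 0 and Ȟ^2(U;F) ≅ Z/2

intersection data:
  U12={q13,q18,q19} U13={q5,q18,q21} U14={q3,q5,q9} U15={q3,q27,q30} U16={q13,q23,q30} U23={q7,q18,q33} U24={q1,q10,q28} U25={q6,q28,q33} U26={q1,q12,q13} U34={q5,q15,q22} U35={q2,q14,q33} U36={q2,q22,q29} U45={q3,q28,q32} U46={q1,q22,q24} U56={q2,q17,q30}
  U123={q18} U126={q13} U134={q5} U145={q3} U156={q30} U235={q33} U245={q28} U246={q1} U346={q22} U356={q2}
C dims 6,15,10; δ0: rk 5, SNF 1^5; δ1: rk 10, SNF 1^9·2
Ȟ^0 = (6 − 5) − 0 = 1, so Ȟ^0 ≅ Z
Ȟ^1 = (15 − 10) − 5 = 0, so Ȟ^1 ≅ 0
Ȟ^2 = (10 − 0) − 10 = 0 plus torsion [2], so Ȟ^2 ≅ Z/2
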